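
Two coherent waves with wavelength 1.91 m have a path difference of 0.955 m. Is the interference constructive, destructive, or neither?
destructive — path difference = 0.5λ, an odd multiple of λ/2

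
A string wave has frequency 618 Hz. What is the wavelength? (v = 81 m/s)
λ = v/f = 0.1311 m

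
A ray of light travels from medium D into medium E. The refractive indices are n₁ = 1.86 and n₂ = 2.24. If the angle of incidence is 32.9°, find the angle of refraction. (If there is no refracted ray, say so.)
sin θ₂ = (n₁/n₂)·sin θ₁ = 0.451 → θ₂ = 26.81°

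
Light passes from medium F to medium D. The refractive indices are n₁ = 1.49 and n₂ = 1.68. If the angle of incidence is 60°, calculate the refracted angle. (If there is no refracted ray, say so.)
sin θ₂ = (n₁/n₂)·sin θ₁ = 0.7681 → θ₂ = 50.18°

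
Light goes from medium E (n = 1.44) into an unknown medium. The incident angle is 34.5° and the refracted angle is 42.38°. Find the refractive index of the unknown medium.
n₂ = n₁·sin θ₁ / sin θ₂ = 1.21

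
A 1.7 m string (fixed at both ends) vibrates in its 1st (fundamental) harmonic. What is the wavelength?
λₙ = 2L/n = 3.4 m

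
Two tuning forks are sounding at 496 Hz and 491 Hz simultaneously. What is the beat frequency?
5 Hz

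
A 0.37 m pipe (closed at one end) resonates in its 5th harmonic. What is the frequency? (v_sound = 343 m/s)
fₙ = nv/(4L) = 1159 Hz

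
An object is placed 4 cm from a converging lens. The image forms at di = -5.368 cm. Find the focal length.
1/f = 1/do + 1/di → f = 15.7 cm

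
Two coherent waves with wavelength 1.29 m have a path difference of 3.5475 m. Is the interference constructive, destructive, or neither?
neither (partial) — path difference = 2.75λ, neither a whole number of wavelengths nor an odd multiple of λ/2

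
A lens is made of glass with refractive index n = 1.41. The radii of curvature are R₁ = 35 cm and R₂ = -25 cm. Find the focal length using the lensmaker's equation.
1/f = (n − 1)(1/R₁ − 1/R₂) → f = 35.57 cm (converging lens)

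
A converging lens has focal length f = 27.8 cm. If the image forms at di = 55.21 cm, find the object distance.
1/do = 1/f − 1/di → do = 56 cm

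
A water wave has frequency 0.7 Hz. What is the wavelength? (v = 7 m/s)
λ = v/f = 10 m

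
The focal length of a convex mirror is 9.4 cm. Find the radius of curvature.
R = 2|f| = 18.8 cm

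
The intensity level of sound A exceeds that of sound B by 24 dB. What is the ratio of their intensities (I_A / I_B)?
I_A/I_B = 10^(Δβ/10) = 251.2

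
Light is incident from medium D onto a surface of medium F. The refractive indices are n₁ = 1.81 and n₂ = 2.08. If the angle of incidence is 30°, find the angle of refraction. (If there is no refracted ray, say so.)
sin θ₂ = (n₁/n₂)·sin θ₁ = 0.4351 → θ₂ = 25.79°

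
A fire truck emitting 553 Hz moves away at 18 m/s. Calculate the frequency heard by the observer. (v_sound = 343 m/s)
f_obs = f·v/(v + v_s) = 525.4 Hz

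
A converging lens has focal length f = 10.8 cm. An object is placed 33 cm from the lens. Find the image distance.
1/di = 1/f − 1/do → di = 16.05 cm (real image)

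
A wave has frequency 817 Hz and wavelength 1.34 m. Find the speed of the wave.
v = fλ = 1095 m/s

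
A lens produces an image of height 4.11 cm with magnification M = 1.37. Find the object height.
ho = |hi|/|M| = 3 cm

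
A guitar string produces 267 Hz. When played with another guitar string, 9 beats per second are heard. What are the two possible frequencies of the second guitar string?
f₂ = 267 ± 9 Hz → 276 Hz or 258 Hz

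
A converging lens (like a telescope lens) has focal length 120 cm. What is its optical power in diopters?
P = 1/f = 0.8333 D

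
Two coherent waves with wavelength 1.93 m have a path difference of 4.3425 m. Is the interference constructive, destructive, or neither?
neither (partial) — path difference = 2.25λ, neither a whole number of wavelengths nor an odd multiple of λ/2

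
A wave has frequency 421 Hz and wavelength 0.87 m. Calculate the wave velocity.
v = fλ = 366.3 m/s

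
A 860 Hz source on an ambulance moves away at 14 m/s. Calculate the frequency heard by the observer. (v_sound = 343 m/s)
f_obs = f·v/(v + v_s) = 826.3 Hz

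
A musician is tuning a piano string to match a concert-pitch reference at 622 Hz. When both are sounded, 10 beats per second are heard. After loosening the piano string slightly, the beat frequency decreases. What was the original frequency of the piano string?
632 Hz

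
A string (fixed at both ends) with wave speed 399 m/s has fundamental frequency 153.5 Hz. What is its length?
L = v/(2f₁) = 1.3 m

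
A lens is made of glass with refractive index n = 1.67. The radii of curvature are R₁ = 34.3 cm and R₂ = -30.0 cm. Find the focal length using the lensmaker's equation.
1/f = (n − 1)(1/R₁ − 1/R₂) → f = 23.89 cm (converging lens)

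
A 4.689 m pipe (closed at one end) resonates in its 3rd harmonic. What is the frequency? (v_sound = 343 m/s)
fₙ = nv/(4L) = 54.86 Hz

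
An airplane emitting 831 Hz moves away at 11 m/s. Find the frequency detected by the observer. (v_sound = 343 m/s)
f_obs = f·v/(v + v_s) = 805.2 Hz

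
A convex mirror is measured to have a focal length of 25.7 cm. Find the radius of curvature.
R = 2|f| = 51.4 cm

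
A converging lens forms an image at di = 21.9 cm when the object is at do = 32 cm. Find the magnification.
M = −di/do = -0.6844 (inverted image)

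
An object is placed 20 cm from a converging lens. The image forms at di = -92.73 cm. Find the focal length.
1/f = 1/do + 1/di → f = 25.5 cm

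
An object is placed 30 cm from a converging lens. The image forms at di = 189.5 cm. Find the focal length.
1/f = 1/do + 1/di → f = 25.9 cm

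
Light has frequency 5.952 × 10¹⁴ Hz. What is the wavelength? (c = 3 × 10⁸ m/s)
λ = c/f = 504 nm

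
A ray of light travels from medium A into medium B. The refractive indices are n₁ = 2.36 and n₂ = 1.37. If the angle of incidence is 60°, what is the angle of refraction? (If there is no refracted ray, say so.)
sin θ₂ = (n₁/n₂)·sin θ₁ = 1.492 > 1, so there is no refracted ray — the light undergoes total internal reflection.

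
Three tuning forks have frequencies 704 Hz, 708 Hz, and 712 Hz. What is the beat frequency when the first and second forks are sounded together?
4 Hz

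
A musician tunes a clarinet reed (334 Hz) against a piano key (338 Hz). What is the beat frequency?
4 Hz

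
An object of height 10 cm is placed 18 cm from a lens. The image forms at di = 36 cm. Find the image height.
hi = (-di/do) × ho = -20 cm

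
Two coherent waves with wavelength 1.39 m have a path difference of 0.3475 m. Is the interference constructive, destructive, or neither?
neither (partial) — path difference = 0.25λ, neither a whole number of wavelengths nor an odd multiple of λ/2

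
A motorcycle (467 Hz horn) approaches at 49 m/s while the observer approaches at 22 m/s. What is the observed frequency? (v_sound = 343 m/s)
f_obs = f·(v + v_o)/(v − v_s) = 579.8 Hz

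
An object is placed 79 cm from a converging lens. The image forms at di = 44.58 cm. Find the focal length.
1/f = 1/do + 1/di → f = 28.5 cm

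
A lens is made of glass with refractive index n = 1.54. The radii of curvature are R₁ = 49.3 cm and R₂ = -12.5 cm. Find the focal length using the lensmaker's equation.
1/f = (n − 1)(1/R₁ − 1/R₂) → f = 18.47 cm (converging lens)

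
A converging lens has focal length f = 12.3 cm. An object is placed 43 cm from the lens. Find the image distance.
1/di = 1/f − 1/do → di = 17.23 cm (real image)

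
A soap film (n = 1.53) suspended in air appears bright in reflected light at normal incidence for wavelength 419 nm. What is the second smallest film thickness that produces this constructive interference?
2nt = (m − ½)λ with m = 2 → t = (m − ½)λ/(2n) = 205.4 nm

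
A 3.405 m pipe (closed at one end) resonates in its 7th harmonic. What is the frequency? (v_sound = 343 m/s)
fₙ = nv/(4L) = 176.3 Hz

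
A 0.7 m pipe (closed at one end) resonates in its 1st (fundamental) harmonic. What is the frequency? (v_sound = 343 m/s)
fₙ = nv/(4L) = 122.5 Hz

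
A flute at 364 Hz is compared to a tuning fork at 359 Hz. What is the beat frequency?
5 Hz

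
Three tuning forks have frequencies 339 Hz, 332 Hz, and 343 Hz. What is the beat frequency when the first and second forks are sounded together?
7 Hz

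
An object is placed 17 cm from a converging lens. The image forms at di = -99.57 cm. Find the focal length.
1/f = 1/do + 1/di → f = 20.5 cm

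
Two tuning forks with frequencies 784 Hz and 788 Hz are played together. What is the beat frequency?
4 Hz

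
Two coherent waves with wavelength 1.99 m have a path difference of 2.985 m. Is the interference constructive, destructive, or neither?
destructive — path difference = 1.5λ, an odd multiple of λ/2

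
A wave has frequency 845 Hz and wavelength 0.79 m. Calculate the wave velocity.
v = fλ = 667.6 m/s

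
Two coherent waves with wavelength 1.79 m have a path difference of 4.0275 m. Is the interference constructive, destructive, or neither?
neither (partial) — path difference = 2.25λ, neither a whole number of wavelengths nor an odd multiple of λ/2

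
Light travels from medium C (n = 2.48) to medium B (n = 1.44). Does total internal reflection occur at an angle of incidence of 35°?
θc = arcsin(n₂/n₁) = 35.5°; 35° < θc, so no — the ray refracts.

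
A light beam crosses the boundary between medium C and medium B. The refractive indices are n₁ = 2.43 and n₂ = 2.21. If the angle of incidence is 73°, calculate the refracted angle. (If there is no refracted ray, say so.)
sin θ₂ = (n₁/n₂)·sin θ₁ = 1.052 > 1, so there is no refracted ray — the light undergoes total internal reflection.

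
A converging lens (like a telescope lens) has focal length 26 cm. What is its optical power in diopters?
P = 1/f = 3.846 D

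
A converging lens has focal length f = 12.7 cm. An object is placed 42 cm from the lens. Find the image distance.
1/di = 1/f − 1/do → di = 18.2 cm (real image)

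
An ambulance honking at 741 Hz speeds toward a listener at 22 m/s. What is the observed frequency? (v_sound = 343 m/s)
f_obs = f·v/(v − v_s) = 791.8 Hz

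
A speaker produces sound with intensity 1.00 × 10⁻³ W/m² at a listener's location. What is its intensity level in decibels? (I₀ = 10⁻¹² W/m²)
β = 10·log₁₀(I/I₀) = 90 dB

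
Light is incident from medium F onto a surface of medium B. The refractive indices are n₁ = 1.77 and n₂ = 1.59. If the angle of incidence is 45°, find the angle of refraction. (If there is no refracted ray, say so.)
sin θ₂ = (n₁/n₂)·sin θ₁ = 0.7872 → θ₂ = 51.92°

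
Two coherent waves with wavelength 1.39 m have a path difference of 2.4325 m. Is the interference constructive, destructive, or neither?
neither (partial) — path difference = 1.75λ, neither a whole number of wavelengths nor an odd multiple of λ/2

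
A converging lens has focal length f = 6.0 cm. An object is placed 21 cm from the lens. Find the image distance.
1/di = 1/f − 1/do → di = 8.4 cm (real image)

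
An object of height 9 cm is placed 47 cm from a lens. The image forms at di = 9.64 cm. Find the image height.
hi = (-di/do) × ho = -1.846 cm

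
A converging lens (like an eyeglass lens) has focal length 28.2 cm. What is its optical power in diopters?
P = 1/f = 3.546 D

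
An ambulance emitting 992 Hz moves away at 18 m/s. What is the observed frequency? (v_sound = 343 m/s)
f_obs = f·v/(v + v_s) = 942.5 Hz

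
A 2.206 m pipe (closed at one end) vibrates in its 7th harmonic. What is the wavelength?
λₙ = 4L/n = 1.261 m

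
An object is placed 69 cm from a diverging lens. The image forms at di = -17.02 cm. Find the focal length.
1/f = 1/do + 1/di → f = -22.59 cm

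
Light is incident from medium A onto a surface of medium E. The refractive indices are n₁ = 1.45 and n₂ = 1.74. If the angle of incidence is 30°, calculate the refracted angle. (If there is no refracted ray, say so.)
sin θ₂ = (n₁/n₂)·sin θ₁ = 0.4167 → θ₂ = 24.62°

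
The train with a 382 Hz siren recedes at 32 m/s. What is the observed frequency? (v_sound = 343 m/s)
f_obs = f·v/(v + v_s) = 349.4 Hz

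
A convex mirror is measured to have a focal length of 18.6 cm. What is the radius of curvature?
R = 2|f| = 37.2 cm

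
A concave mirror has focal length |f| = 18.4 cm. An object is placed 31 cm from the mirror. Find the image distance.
f = +18.4 cm (concave); 1/di = 1/f − 1/do → di = 45.27 cm (real image, in front of mirror)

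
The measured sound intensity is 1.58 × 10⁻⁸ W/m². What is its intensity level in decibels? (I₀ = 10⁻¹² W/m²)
β = 10·log₁₀(I/I₀) = 41.99 dB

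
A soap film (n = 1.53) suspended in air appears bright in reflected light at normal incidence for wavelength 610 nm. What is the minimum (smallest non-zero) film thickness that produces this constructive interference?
2nt = (m − ½)λ with m = 1 → t = (m − ½)λ/(2n) = 99.67 nm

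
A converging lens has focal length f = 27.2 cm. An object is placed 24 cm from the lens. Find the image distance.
1/di = 1/f − 1/do → di = -204 cm (virtual image)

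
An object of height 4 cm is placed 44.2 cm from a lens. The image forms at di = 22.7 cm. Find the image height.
hi = (-di/do) × ho = -2.054 cm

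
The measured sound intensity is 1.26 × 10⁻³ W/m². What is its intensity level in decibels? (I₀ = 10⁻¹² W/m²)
β = 10·log₁₀(I/I₀) = 91 dB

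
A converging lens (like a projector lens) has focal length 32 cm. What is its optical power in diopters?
P = 1/f = 3.125 D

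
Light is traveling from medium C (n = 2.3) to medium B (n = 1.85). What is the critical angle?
θc = arcsin(n₂/n₁) = 53.55°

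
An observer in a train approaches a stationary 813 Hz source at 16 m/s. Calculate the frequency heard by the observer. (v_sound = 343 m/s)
f_obs = f·(v + v_o)/v = 850.9 Hz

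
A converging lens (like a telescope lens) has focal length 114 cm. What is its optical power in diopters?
P = 1/f = 0.8772 D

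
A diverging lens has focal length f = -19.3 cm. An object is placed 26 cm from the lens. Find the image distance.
1/di = 1/f − 1/do → di = -11.08 cm (virtual image)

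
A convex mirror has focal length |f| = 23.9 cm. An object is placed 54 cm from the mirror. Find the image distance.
f = −23.9 cm (convex); 1/di = 1/f − 1/do → di = -16.57 cm (virtual image, behind mirror)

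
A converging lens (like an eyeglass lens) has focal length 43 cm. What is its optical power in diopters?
P = 1/f = 2.326 D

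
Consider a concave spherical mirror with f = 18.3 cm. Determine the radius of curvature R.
R = 2|f| = 36.6 cm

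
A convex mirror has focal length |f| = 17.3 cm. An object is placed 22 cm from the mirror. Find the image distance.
f = −17.3 cm (convex); 1/di = 1/f − 1/do → di = -9.684 cm (virtual image, behind mirror)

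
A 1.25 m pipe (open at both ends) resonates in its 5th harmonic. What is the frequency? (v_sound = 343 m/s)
fₙ = nv/(2L) = 686 Hz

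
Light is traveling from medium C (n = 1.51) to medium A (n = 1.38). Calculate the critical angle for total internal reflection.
θc = arcsin(n₂/n₁) = 66.05°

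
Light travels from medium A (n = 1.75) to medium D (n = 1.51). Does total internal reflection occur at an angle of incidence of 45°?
θc = arcsin(n₂/n₁) = 59.64°; 45° < θc, so no — the ray refracts.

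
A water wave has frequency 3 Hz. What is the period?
T = 1/f = 0.3333 s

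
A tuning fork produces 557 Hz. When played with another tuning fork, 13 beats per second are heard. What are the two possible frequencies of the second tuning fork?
f₂ = 557 ± 13 Hz → 570 Hz or 544 Hz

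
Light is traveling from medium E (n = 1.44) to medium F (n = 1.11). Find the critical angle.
θc = arcsin(n₂/n₁) = 50.43°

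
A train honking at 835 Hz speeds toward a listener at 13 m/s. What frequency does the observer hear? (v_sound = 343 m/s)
f_obs = f·v/(v − v_s) = 867.9 Hz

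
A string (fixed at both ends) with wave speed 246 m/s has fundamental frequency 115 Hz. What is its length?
L = v/(2f₁) = 1.07 m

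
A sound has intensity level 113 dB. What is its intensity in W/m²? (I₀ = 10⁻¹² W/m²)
I = I₀·10^(β/10) = 2.00 × 10⁻¹ W/m²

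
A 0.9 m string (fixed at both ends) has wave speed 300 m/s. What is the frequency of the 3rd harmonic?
fₙ = nv/(2L) = 500 Hz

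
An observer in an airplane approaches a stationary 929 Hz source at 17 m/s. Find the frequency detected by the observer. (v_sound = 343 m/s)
f_obs = f·(v + v_o)/v = 975 Hz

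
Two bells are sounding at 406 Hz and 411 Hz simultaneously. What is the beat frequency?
5 Hz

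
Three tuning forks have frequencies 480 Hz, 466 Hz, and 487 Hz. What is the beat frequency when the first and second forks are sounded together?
14 Hz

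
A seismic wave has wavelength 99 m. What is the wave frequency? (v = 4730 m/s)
f = v/λ = 47.78 Hz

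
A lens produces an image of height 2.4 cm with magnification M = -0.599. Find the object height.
ho = |hi|/|M| = 4.007 cm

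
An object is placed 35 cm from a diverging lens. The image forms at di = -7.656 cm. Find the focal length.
1/f = 1/do + 1/di → f = -9.8 cm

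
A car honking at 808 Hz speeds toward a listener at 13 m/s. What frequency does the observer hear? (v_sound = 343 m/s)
f_obs = f·v/(v − v_s) = 839.8 Hz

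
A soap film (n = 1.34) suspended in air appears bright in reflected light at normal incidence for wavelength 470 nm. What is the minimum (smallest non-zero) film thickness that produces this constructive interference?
2nt = (m − ½)λ with m = 1 → t = (m − ½)λ/(2n) = 87.69 nm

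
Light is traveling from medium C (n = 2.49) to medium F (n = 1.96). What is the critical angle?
θc = arcsin(n₂/n₁) = 51.92°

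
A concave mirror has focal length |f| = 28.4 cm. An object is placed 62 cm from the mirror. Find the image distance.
f = +28.4 cm (concave); 1/di = 1/f − 1/do → di = 52.4 cm (real image, in front of mirror)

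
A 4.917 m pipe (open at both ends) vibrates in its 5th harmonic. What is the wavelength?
λₙ = 2L/n = 1.967 m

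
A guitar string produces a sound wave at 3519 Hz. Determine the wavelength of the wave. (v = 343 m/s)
λ = v/f = 0.09747 m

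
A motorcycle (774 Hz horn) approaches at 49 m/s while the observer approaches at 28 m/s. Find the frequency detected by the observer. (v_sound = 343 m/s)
f_obs = f·(v + v_o)/(v − v_s) = 976.7 Hz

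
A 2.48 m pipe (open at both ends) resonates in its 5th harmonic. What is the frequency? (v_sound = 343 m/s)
fₙ = nv/(2L) = 345.8 Hz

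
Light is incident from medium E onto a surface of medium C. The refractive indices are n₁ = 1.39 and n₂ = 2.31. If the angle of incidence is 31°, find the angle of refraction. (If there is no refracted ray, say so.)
sin θ₂ = (n₁/n₂)·sin θ₁ = 0.3099 → θ₂ = 18.05°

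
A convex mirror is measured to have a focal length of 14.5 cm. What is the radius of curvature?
R = 2|f| = 29 cm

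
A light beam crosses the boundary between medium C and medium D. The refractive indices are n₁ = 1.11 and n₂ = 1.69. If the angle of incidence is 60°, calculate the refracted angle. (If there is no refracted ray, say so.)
sin θ₂ = (n₁/n₂)·sin θ₁ = 0.5688 → θ₂ = 34.67°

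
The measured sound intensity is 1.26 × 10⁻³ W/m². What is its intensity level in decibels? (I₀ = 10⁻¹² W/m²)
β = 10·log₁₀(I/I₀) = 91 dB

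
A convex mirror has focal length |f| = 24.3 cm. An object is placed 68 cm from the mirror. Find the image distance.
f = −24.3 cm (convex); 1/di = 1/f − 1/do → di = -17.9 cm (virtual image, behind mirror)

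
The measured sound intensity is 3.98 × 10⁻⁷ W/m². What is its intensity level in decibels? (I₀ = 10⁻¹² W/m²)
β = 10·log₁₀(I/I₀) = 56 dB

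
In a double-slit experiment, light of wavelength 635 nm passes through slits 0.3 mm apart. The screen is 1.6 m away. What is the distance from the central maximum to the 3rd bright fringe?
y = mλL/d = 10.16 mm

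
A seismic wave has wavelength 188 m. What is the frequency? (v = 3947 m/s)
f = v/λ = 20.99 Hz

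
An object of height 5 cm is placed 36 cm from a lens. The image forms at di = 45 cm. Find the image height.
hi = (-di/do) × ho = -6.25 cm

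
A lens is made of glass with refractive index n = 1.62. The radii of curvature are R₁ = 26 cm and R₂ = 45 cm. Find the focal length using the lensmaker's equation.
1/f = (n − 1)(1/R₁ − 1/R₂) → f = 99.32 cm (converging lens)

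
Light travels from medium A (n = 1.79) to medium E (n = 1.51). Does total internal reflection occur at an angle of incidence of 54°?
θc = arcsin(n₂/n₁) = 57.52°; 54° < θc, so no — the ray refracts.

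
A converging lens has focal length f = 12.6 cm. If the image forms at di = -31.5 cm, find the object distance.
1/do = 1/f − 1/di → do = 9 cm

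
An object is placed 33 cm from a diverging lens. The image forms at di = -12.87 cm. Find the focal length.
1/f = 1/do + 1/di → f = -21.1 cm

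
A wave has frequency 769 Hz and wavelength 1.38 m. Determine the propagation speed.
v = fλ = 1061 m/s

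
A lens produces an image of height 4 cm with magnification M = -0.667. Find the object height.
ho = |hi|/|M| = 5.997 cm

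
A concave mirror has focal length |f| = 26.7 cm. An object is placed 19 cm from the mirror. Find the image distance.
f = +26.7 cm (concave); 1/di = 1/f − 1/do → di = -65.88 cm (virtual image, behind mirror)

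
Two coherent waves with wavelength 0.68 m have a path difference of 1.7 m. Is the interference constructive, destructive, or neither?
destructive — path difference = 2.5λ, an odd multiple of λ/2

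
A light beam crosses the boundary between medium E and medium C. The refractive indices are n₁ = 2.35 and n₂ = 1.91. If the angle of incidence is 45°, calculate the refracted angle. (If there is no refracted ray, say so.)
sin θ₂ = (n₁/n₂)·sin θ₁ = 0.87 → θ₂ = 60.46°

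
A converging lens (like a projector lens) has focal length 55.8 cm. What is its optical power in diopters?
P = 1/f = 1.792 D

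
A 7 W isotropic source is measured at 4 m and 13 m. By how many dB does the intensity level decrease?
Δβ = 20·log₁₀(r₂/r₁) = 10.24 dB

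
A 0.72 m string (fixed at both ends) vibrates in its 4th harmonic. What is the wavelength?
λₙ = 2L/n = 0.36 m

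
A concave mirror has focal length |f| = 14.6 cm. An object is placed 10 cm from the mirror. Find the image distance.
f = +14.6 cm (concave); 1/di = 1/f − 1/do → di = -31.74 cm (virtual image, behind mirror)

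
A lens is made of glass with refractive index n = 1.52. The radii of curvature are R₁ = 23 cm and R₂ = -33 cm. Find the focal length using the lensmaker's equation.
1/f = (n − 1)(1/R₁ − 1/R₂) → f = 26.06 cm (converging lens)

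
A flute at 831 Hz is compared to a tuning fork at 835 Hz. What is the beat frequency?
4 Hz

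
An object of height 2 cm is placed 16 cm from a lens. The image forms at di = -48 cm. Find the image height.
hi = (-di/do) × ho = 6 cm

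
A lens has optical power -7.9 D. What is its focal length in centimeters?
f = 1/P = -12.66 cm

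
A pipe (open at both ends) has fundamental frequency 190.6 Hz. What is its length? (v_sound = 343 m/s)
L = v/(2f₁) = 0.8998 m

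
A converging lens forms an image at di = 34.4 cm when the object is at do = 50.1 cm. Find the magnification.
M = −di/do = -0.6866 (inverted image)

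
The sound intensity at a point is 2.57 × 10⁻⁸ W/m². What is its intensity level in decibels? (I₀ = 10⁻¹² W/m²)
β = 10·log₁₀(I/I₀) = 44.1 dB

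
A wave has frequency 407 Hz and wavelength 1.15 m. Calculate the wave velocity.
v = fλ = 468 m/s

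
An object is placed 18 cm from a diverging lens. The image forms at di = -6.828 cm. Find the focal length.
1/f = 1/do + 1/di → f = -11 cm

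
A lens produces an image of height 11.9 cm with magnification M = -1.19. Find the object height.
ho = |hi|/|M| = 10 cm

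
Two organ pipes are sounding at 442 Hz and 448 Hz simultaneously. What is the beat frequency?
6 Hz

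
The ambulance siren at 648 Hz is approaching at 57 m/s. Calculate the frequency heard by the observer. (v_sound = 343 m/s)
f_obs = f·v/(v − v_s) = 777.1 Hz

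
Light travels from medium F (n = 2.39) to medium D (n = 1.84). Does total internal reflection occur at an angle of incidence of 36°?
θc = arcsin(n₂/n₁) = 50.34°; 36° < θc, so no — the ray refracts.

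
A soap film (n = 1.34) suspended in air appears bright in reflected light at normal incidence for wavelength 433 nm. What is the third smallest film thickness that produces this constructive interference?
2nt = (m − ½)λ with m = 3 → t = (m − ½)λ/(2n) = 403.9 nm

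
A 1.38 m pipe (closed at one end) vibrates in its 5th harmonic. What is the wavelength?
λₙ = 4L/n = 1.104 m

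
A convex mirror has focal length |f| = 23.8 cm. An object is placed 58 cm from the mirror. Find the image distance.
f = −23.8 cm (convex); 1/di = 1/f − 1/do → di = -16.88 cm (virtual image, behind mirror)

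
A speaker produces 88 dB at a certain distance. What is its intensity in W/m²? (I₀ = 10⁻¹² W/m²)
I = I₀·10^(β/10) = 6.31 × 10⁻⁴ W/m²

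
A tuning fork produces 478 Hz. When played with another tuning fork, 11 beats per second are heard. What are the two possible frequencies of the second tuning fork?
f₂ = 478 ± 11 Hz → 489 Hz or 467 Hz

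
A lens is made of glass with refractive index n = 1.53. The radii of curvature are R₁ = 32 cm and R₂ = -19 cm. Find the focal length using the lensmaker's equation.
1/f = (n − 1)(1/R₁ − 1/R₂) → f = 22.49 cm (converging lens)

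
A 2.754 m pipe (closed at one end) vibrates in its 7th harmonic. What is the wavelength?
λₙ = 4L/n = 1.574 m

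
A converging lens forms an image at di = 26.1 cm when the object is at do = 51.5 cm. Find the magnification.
M = −di/do = -0.5068 (inverted image)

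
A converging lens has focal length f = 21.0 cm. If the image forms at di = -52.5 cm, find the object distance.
1/do = 1/f − 1/di → do = 15 cm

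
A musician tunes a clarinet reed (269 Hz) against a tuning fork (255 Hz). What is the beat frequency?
14 Hz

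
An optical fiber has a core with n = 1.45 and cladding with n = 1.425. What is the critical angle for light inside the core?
θc = arcsin(n_cladding/n_core) = 79.35°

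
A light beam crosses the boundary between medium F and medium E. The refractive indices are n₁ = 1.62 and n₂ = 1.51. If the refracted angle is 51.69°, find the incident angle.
sin θ₁ = (n₂/n₁)·sin θ₂ → θ₁ = 47°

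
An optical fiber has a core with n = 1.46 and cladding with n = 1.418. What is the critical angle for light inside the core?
θc = arcsin(n_cladding/n_core) = 76.22°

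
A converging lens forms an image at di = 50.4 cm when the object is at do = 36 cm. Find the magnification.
M = −di/do = -1.4 (inverted image)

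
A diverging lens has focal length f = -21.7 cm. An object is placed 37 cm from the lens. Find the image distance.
1/di = 1/f − 1/do → di = -13.68 cm (virtual image)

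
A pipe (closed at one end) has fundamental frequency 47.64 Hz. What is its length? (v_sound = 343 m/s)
L = v/(4f₁) = 1.8 m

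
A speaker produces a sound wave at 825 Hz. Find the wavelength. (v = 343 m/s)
λ = v/f = 0.4158 m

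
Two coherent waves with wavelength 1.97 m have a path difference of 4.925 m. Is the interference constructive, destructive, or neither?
destructive — path difference = 2.5λ, an odd multiple of λ/2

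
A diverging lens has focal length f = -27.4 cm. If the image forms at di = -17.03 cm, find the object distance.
1/do = 1/f − 1/di → do = 45 cm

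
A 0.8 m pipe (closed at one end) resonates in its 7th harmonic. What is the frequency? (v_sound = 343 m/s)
fₙ = nv/(4L) = 750.3 Hz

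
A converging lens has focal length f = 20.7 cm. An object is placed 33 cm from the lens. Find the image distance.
1/di = 1/f − 1/do → di = 55.54 cm (real image)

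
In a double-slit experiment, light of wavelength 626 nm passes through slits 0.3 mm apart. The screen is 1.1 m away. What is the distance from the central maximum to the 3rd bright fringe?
y = mλL/d = 6.886 mm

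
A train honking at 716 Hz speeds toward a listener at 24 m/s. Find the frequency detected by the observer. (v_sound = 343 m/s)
f_obs = f·v/(v − v_s) = 769.9 Hz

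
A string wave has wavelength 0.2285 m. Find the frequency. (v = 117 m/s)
f = v/λ = 512 Hz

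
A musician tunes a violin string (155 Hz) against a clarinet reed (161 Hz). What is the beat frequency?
6 Hz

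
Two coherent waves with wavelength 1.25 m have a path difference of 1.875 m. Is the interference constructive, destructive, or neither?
destructive — path difference = 1.5λ, an odd multiple of λ/2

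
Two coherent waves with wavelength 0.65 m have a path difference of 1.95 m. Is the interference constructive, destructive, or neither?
constructive — path difference = 3λ, a whole number of wavelengths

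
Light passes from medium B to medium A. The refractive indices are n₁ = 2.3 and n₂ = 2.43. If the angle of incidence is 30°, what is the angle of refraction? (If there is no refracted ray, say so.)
sin θ₂ = (n₁/n₂)·sin θ₁ = 0.4733 → θ₂ = 28.25°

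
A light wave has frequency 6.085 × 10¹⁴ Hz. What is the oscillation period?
T = 1/f = 1.643 × 10⁻¹⁵ s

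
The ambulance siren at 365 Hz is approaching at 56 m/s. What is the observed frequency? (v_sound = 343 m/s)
f_obs = f·v/(v − v_s) = 436.2 Hz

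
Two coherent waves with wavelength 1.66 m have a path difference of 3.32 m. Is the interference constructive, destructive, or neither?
constructive — path difference = 2λ, a whole number of wavelengths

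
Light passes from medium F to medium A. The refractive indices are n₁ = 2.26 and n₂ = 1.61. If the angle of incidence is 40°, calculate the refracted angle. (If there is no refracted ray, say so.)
sin θ₂ = (n₁/n₂)·sin θ₁ = 0.9023 → θ₂ = 64.46°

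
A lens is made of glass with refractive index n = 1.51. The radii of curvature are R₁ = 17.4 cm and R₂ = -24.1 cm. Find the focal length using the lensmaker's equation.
1/f = (n − 1)(1/R₁ − 1/R₂) → f = 19.81 cm (converging lens)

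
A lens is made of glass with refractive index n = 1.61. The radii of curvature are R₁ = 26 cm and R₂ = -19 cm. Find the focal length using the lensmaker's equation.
1/f = (n − 1)(1/R₁ − 1/R₂) → f = 18 cm (converging lens)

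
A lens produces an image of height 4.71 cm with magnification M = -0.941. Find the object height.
ho = |hi|/|M| = 5.005 cm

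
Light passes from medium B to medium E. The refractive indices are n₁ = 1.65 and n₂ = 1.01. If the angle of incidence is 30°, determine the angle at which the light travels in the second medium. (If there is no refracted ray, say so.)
sin θ₂ = (n₁/n₂)·sin θ₁ = 0.8168 → θ₂ = 54.77°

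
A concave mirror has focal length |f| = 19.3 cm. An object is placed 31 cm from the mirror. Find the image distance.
f = +19.3 cm (concave); 1/di = 1/f − 1/do → di = 51.14 cm (real image, in front of mirror)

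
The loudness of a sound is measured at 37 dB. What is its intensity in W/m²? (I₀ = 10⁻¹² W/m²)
I = I₀·10^(β/10) = 5.01 × 10⁻⁹ W/m²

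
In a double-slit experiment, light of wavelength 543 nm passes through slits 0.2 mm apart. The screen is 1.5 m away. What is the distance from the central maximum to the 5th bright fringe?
y = mλL/d = 20.36 mm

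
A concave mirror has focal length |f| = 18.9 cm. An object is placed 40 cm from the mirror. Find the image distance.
f = +18.9 cm (concave); 1/di = 1/f − 1/do → di = 35.83 cm (real image, in front of mirror)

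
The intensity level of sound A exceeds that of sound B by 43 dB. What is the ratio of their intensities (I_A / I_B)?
I_A/I_B = 10^(Δβ/10) = 19950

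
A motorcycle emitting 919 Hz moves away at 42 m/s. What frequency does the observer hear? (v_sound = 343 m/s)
f_obs = f·v/(v + v_s) = 818.7 Hz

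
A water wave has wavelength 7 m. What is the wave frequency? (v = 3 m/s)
f = v/λ = 0.4286 Hz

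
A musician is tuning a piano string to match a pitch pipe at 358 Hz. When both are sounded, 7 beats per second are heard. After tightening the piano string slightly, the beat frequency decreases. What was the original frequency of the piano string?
351 Hz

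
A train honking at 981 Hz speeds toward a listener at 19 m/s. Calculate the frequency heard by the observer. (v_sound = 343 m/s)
f_obs = f·v/(v − v_s) = 1039 Hz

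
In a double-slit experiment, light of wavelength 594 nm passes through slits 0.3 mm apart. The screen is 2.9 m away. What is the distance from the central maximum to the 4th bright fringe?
y = mλL/d = 22.97 mm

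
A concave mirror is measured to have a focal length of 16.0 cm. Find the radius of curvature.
R = 2|f| = 32 cm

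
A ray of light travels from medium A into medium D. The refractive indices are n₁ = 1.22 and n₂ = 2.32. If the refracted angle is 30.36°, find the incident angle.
sin θ₁ = (n₂/n₁)·sin θ₂ → θ₁ = 73.98°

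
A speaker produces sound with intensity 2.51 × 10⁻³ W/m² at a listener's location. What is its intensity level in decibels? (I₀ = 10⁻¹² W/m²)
β = 10·log₁₀(I/I₀) = 94 dB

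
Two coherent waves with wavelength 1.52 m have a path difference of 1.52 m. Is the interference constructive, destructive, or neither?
constructive — path difference = 1λ, a whole number of wavelengths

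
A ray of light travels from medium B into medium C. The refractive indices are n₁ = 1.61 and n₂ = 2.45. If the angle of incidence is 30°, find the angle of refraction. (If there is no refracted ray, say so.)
sin θ₂ = (n₁/n₂)·sin θ₁ = 0.3286 → θ₂ = 19.18°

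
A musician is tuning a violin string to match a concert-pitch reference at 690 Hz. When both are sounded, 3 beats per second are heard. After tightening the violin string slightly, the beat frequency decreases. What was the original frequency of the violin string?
687 Hz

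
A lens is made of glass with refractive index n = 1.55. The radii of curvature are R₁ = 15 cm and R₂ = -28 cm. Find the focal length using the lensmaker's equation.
1/f = (n − 1)(1/R₁ − 1/R₂) → f = 17.76 cm (converging lens)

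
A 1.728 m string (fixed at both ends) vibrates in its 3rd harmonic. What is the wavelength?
λₙ = 2L/n = 1.152 m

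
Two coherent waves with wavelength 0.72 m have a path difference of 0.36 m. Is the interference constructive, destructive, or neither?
destructive — path difference = 0.5λ, an odd multiple of λ/2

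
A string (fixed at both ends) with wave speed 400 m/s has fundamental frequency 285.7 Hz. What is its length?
L = v/(2f₁) = 0.7 m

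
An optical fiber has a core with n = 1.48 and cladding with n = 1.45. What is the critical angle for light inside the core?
θc = arcsin(n_cladding/n_core) = 78.44°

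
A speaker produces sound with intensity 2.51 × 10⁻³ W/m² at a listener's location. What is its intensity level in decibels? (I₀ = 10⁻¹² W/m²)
β = 10·log₁₀(I/I₀) = 94 dB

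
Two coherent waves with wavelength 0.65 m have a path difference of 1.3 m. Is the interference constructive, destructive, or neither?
constructive — path difference = 2λ, a whole number of wavelengths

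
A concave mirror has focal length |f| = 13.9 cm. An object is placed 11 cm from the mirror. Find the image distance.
f = +13.9 cm (concave); 1/di = 1/f − 1/do → di = -52.72 cm (virtual image, behind mirror)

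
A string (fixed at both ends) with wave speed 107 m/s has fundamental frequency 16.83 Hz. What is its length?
L = v/(2f₁) = 3.179 m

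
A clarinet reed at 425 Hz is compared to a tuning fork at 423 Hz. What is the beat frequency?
2 Hz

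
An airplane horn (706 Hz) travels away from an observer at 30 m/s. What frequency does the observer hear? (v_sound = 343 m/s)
f_obs = f·v/(v + v_s) = 649.2 Hz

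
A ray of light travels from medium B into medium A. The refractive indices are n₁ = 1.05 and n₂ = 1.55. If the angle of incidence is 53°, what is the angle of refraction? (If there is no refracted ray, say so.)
sin θ₂ = (n₁/n₂)·sin θ₁ = 0.541 → θ₂ = 32.75°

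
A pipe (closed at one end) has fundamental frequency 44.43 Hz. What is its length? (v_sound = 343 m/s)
L = v/(4f₁) = 1.93 m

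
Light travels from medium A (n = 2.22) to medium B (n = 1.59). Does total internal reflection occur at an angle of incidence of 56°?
θc = arcsin(n₂/n₁) = 45.74°; 56° > θc, so yes — total internal reflection.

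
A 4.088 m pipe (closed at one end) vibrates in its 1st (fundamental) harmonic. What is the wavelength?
λₙ = 4L/n = 16.35 m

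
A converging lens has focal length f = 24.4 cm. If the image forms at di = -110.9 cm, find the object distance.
1/do = 1/f − 1/di → do = 20 cm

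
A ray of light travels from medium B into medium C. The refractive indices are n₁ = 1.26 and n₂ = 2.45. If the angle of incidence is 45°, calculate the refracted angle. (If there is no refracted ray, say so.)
sin θ₂ = (n₁/n₂)·sin θ₁ = 0.3637 → θ₂ = 21.32°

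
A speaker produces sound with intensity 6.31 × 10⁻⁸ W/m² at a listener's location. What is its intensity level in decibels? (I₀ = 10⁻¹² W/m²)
β = 10·log₁₀(I/I₀) = 48 dB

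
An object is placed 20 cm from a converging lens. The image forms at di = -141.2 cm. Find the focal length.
1/f = 1/do + 1/di → f = 23.3 cm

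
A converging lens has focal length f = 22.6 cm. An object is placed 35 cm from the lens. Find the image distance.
1/di = 1/f − 1/do → di = 63.79 cm (real image)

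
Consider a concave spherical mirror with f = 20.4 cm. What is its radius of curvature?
R = 2|f| = 40.8 cm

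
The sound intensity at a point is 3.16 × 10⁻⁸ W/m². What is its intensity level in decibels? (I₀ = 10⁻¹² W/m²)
β = 10·log₁₀(I/I₀) = 45 dB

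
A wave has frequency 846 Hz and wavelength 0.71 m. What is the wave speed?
v = fλ = 600.7 m/s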